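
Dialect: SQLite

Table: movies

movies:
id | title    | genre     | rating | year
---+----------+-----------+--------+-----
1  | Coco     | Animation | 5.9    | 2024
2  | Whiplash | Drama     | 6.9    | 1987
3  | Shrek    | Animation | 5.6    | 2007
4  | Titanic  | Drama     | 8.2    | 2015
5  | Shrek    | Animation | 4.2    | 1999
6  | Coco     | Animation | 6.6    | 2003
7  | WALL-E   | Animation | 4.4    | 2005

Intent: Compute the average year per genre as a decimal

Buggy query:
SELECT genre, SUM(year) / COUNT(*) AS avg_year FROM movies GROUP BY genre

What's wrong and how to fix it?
Bug: SUM(year) and COUNT(*) are both integers; the division truncates the fractional part

Fix: Multiply by 1.0 (or CAST to REAL) to force floating-point division

Corrected query:
SELECT genre, SUM(year) * 1.0 / COUNT(*) AS avg_year FROM movies GROUP BY genre

Result:
genre     | avg_year
----------+---------
Animation | 2007.6  
Drama     | 2001    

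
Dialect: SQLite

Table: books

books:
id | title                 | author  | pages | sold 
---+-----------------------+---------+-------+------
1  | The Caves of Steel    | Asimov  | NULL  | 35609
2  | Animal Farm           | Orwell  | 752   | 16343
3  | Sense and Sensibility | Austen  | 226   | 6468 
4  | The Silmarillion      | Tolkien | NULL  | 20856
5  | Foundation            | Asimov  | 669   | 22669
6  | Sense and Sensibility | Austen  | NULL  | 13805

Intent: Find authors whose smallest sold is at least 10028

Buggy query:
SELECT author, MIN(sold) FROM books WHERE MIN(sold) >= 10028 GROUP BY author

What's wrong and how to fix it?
Bug: MIN() in WHERE is a misuse of aggregate

Fix: Replace WHERE with HAVING after the GROUP BY

Corrected query:
SELECT author, MIN(sold) FROM books GROUP BY author HAVING MIN(sold) >= 10028

Result:
author  | MIN(sold)
--------+----------
Asimov  | 22669    
Orwell  | 16343    
Tolkien | 20856    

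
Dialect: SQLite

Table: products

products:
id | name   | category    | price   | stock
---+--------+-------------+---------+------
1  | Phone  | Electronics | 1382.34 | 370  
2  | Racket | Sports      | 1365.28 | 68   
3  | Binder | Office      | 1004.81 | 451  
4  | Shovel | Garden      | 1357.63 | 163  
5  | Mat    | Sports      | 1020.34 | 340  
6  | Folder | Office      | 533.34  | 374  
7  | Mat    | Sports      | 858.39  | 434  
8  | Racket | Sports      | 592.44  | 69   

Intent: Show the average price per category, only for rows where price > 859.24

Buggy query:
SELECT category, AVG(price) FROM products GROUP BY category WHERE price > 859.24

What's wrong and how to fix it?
Bug: WHERE cannot follow GROUP BY

Fix: Move the WHERE clause before GROUP BY

Corrected query:
SELECT category, AVG(price) FROM products WHERE price > 859.24 GROUP BY category

Result:
category    | AVG(price)
------------+-----------
Electronics | 1382.34   
Garden      | 1357.63   
Office      | 1004.81   
Sports      | 1192.81   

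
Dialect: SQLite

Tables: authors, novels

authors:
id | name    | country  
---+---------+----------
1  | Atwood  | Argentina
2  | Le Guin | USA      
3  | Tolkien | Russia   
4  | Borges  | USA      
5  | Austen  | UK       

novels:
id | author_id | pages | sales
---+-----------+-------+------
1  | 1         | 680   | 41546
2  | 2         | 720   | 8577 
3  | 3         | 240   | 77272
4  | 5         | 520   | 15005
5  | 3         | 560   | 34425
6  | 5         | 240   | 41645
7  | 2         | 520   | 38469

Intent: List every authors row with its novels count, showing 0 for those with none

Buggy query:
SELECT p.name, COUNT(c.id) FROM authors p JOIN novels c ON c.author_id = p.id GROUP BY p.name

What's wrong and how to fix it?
Bug: INNER JOIN drops authors rows that have no matching novels rows

Fix: Switch to LEFT JOIN to retain unmatched parent rows

Corrected query:
SELECT p.name, COUNT(c.id) FROM authors p LEFT JOIN novels c ON c.author_id = p.id GROUP BY p.name

Result:
name    | COUNT(c.id)
--------+------------
Atwood  | 1          
Austen  | 2          
Borges  | 0          
Le Guin | 2          
Tolkien | 2          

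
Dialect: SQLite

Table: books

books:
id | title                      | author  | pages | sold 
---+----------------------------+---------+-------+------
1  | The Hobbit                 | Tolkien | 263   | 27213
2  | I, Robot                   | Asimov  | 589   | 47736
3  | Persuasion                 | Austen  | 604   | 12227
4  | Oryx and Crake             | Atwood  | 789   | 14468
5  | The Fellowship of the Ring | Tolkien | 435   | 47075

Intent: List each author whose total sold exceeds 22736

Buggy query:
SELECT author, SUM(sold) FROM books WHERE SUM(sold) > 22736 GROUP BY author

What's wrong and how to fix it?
Bug: Aggregate functions cannot appear in a WHERE clause

Fix: Move the aggregate condition to a HAVING clause

Corrected query:
SELECT author, SUM(sold) FROM books GROUP BY author HAVING SUM(sold) > 22736

Result:
author  | SUM(sold)
--------+----------
Asimov  | 47736    
Tolkien | 74288    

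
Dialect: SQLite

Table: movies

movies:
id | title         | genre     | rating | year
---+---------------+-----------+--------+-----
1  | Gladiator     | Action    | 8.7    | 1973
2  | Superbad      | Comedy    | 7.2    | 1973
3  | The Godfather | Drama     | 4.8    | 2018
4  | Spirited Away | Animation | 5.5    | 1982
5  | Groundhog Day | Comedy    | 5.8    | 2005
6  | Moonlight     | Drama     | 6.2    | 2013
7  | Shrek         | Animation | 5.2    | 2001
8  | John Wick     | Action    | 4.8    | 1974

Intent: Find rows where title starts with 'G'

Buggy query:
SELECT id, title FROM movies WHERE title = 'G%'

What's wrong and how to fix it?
Bug: '=' compares the literal string including the % character; pattern matching needs LIKE

Fix: Use LIKE for wildcard pattern matching

Corrected query:
SELECT id, title FROM movies WHERE title LIKE 'G%'

Result:
id | title        
---+--------------
1  | Gladiator    
5  | Groundhog Day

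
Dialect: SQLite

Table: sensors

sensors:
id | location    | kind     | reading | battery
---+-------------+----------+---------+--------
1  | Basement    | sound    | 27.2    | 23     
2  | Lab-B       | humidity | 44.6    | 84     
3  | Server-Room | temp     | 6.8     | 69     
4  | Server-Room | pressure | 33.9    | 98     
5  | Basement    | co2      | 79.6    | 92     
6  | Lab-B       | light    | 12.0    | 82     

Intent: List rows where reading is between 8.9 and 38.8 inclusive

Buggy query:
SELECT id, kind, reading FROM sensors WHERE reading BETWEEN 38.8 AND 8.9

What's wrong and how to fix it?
Bug: BETWEEN expects the lower bound first; with 38.8 AND 8.9 the range is empty

Fix: Swap the bounds so the smaller value comes first

Corrected query:
SELECT id, kind, reading FROM sensors WHERE reading BETWEEN 8.9 AND 38.8

Result:
id | kind     | reading
---+----------+--------
1  | sound    | 27.2   
4  | pressure | 33.9   
6  | light    | 12     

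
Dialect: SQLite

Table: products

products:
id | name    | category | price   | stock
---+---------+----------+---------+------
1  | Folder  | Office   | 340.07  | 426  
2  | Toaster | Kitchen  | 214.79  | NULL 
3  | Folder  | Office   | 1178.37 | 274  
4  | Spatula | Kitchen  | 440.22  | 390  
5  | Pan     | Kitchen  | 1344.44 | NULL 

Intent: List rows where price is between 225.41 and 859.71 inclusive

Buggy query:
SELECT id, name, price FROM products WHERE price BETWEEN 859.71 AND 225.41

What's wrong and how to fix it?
Bug: BETWEEN expects the lower bound first; with 859.71 AND 225.41 the range is empty

Fix: Write BETWEEN 225.41 AND 859.71

Corrected query:
SELECT id, name, price FROM products WHERE price BETWEEN 225.41 AND 859.71

Result:
id | name    | price 
---+---------+-------
1  | Folder  | 340.07
4  | Spatula | 440.22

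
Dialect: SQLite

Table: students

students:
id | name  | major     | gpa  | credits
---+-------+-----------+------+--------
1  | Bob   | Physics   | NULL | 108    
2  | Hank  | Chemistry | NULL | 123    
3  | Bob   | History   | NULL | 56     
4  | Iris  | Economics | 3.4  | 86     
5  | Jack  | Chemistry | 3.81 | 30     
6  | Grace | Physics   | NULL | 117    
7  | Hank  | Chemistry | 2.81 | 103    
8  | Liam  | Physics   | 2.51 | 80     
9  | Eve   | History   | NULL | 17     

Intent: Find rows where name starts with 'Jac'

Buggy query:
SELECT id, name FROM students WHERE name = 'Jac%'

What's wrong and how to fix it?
Bug: Wildcards only work with LIKE; '=' treats '%' as a literal character

Fix: Replace '=' with LIKE so 'Jac%' is treated as a pattern

Corrected query:
SELECT id, name FROM students WHERE name LIKE 'Jac%'

Result:
id | name
---+-----
5  | Jack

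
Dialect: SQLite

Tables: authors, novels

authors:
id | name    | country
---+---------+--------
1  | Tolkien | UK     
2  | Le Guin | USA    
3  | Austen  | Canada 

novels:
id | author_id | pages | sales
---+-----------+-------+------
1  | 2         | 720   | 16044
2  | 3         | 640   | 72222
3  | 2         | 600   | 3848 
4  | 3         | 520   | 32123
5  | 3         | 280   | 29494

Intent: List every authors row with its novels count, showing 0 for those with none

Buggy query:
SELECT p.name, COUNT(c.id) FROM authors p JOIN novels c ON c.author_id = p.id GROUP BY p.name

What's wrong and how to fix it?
Bug: INNER JOIN drops authors rows that have no matching novels rows

Fix: Switch to LEFT JOIN to retain unmatched parent rows

Corrected query:
SELECT p.name, COUNT(c.id) FROM authors p LEFT JOIN novels c ON c.author_id = p.id GROUP BY p.name

Result:
name    | COUNT(c.id)
--------+------------
Austen  | 3          
Le Guin | 2          
Tolkien | 0          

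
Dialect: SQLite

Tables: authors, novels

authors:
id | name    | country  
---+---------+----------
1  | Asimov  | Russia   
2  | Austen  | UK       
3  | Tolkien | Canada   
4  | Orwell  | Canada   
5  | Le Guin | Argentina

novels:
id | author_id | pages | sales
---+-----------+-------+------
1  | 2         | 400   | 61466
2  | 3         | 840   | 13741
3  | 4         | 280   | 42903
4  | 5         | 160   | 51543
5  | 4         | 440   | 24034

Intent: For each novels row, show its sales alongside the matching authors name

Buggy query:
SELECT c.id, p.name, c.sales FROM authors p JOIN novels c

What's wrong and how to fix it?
Bug: Missing join condition: each novels row is matched to all authors rows instead of just its own

Fix: Specify the join condition linking the foreign key to the parent id

Corrected query:
SELECT c.id, p.name, c.sales FROM authors p JOIN novels c ON c.author_id = p.id

Result:
id | name    | sales
---+---------+------
1  | Austen  | 61466
2  | Tolkien | 13741
3  | Orwell  | 42903
4  | Le Guin | 51543
5  | Orwell  | 24034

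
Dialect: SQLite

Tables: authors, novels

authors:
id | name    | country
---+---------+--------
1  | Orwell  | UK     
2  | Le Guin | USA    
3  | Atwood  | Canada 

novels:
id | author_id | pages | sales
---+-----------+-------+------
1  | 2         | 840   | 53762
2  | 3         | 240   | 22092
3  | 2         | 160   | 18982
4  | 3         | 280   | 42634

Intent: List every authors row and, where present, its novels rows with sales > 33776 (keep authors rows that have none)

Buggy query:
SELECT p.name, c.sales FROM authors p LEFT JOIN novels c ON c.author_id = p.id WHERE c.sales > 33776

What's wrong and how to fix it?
Bug: A WHERE condition on the right-hand table after LEFT JOIN drops unmatched parents

Fix: Put 'c.sales > 33776' in the JOIN's ON clause instead of WHERE

Corrected query:
SELECT p.name, c.sales FROM authors p LEFT JOIN novels c ON c.author_id = p.id AND c.sales > 33776

Result:
name    | sales
--------+------
Orwell  | NULL 
Le Guin | 53762
Atwood  | 42634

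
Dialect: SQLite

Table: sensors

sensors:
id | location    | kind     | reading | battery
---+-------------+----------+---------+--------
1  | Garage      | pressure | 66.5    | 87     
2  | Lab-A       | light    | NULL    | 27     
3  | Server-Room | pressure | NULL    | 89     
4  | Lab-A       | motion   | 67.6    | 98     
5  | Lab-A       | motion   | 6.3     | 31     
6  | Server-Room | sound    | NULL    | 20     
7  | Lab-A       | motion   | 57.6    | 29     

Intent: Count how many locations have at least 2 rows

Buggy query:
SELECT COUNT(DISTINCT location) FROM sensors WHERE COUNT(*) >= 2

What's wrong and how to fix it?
Bug: COUNT(*) cannot appear in WHERE; the per-group count doesn't exist yet

Fix: Use a subquery that GROUPs and filters with HAVING, then count its rows

Corrected query:
SELECT COUNT(*) FROM (SELECT location FROM sensors GROUP BY location HAVING COUNT(*) >= 2)

Result:
COUNT(*)
--------
2       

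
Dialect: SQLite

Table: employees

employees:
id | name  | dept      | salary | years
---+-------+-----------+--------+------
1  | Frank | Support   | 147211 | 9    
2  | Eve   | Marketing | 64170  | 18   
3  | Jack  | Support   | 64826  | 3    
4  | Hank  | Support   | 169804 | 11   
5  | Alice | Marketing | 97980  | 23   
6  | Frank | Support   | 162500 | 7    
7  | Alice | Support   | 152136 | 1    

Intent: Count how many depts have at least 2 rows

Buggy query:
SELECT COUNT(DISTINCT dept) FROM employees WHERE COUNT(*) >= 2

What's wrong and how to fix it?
Bug: COUNT(*) cannot appear in WHERE; the per-group count doesn't exist yet

Fix: Use a subquery that GROUPs and filters with HAVING, then count its rows

Corrected query:
SELECT COUNT(*) FROM (SELECT dept FROM employees GROUP BY dept HAVING COUNT(*) >= 2)

Result:
COUNT(*)
--------
2       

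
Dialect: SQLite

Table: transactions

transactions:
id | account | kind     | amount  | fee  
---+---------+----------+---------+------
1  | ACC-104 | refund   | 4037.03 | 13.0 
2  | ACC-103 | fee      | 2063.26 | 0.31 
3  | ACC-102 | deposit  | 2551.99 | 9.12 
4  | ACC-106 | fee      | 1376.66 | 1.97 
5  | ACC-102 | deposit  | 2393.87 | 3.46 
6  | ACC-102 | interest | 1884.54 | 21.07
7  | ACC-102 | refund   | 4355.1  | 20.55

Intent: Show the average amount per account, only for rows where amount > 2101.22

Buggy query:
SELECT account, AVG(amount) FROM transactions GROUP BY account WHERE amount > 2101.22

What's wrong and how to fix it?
Bug: Row-level WHERE must come before GROUP BY in the clause order

Fix: Move the WHERE clause before GROUP BY

Corrected query:
SELECT account, AVG(amount) FROM transactions WHERE amount > 2101.22 GROUP BY account

Result:
account | AVG(amount)
--------+------------
ACC-102 | 3100.32    
ACC-104 | 4037.03    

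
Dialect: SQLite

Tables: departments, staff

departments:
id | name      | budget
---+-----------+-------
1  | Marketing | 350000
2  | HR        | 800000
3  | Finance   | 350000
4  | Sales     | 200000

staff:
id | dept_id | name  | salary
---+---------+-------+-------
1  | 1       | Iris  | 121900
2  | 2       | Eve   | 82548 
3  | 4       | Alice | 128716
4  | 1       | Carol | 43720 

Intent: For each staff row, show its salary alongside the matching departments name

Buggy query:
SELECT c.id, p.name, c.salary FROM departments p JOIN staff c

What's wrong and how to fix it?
Bug: Missing join condition: each staff row is matched to all departments rows instead of just its own

Fix: Specify the join condition linking the foreign key to the parent id

Corrected query:
SELECT c.id, p.name, c.salary FROM departments p JOIN staff c ON c.dept_id = p.id

Result:
id | name      | salary
---+-----------+-------
1  | Marketing | 121900
2  | HR        | 82548 
3  | Sales     | 128716
4  | Marketing | 43720 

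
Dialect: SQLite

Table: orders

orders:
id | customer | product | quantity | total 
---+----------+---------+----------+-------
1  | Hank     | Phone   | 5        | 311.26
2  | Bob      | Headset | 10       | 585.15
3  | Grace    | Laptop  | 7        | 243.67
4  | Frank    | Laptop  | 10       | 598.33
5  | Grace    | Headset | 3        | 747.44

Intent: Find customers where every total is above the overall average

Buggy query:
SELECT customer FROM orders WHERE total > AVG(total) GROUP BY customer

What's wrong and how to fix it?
Bug: WHERE evaluates per row before aggregation, so AVG() is unavailable

Fix: Use a subquery for AVG and a HAVING MIN(...) filter so the condition holds for every row in the group

Corrected query:
SELECT customer FROM orders GROUP BY customer HAVING MIN(total) > (SELECT AVG(total) FROM orders)

Result:
customer
--------
Bob     
Frank   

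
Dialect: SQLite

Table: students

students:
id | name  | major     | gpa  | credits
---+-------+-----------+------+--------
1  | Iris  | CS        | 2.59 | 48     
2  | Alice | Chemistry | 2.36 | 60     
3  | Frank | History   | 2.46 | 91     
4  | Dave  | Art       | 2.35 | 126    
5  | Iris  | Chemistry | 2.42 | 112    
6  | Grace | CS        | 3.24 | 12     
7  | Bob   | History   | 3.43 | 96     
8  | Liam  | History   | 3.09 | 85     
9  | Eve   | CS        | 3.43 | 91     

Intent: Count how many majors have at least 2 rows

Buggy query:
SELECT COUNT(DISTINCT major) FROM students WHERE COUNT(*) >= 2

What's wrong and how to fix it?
Bug: WHERE filters individual rows, not groups, so a group-level COUNT is invalid there

Fix: Group first with HAVING COUNT(*) >= 2, then COUNT the resulting groups

Corrected query:
SELECT COUNT(*) FROM (SELECT major FROM students GROUP BY major HAVING COUNT(*) >= 2)

Result:
COUNT(*)
--------
3       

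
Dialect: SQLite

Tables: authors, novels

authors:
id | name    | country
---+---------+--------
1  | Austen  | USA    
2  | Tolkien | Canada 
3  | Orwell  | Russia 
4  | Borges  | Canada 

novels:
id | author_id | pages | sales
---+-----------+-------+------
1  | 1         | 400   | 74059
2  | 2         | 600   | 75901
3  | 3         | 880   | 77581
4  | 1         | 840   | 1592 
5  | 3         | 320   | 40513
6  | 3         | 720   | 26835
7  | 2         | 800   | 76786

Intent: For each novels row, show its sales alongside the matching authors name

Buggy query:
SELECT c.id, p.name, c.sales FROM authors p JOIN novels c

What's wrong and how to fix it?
Bug: JOIN with no ON clause produces a cartesian product; every novels row pairs with every authors row

Fix: Specify the join condition linking the foreign key to the parent id

Corrected query:
SELECT c.id, p.name, c.sales FROM authors p JOIN novels c ON c.author_id = p.id

Result:
id | name    | sales
---+---------+------
1  | Austen  | 74059
2  | Tolkien | 75901
3  | Orwell  | 77581
4  | Austen  | 1592 
5  | Orwell  | 40513
6  | Orwell  | 26835
7  | Tolkien | 76786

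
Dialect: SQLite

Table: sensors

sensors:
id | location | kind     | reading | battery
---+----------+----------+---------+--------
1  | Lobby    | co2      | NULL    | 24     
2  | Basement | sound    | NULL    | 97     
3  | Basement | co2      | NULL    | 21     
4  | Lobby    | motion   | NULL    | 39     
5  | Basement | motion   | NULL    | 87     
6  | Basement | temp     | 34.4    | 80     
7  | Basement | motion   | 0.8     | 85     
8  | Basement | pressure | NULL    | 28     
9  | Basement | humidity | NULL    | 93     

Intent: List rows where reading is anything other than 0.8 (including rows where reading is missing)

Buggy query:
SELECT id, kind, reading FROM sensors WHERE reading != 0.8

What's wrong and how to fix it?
Bug: Inequality against NULL is unknown, not true; rows with NULL are dropped

Fix: Add an explicit OR reading IS NULL to include the missing-value rows

Corrected query:
SELECT id, kind, reading FROM sensors WHERE reading != 0.8 OR reading IS NULL

Result:
id | kind     | reading
---+----------+--------
1  | co2      | NULL   
2  | sound    | NULL   
3  | co2      | NULL   
4  | motion   | NULL   
5  | motion   | NULL   
6  | temp     | 34.4   
8  | pressure | NULL   
9  | humidity | NULL   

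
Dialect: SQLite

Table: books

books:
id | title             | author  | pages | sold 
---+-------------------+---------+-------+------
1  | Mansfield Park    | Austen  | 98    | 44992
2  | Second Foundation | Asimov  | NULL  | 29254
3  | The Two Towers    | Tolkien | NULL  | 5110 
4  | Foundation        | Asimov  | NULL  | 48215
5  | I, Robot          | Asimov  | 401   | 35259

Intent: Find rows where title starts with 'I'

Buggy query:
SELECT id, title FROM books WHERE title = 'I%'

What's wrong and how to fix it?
Bug: Wildcards only work with LIKE; '=' treats '%' as a literal character

Fix: Replace '=' with LIKE so 'I%' is treated as a pattern

Corrected query:
SELECT id, title FROM books WHERE title LIKE 'I%'

Result:
id | title   
---+---------
5  | I, Robot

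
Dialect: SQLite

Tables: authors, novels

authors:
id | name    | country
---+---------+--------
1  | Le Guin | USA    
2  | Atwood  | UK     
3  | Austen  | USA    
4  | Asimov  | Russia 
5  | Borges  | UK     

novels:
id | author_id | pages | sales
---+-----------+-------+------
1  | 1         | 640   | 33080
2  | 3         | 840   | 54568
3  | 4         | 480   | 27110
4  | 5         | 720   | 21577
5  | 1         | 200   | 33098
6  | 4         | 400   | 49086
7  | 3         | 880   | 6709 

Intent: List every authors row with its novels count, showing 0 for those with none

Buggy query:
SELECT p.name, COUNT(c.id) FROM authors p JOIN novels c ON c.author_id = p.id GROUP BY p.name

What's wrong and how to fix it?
Bug: An inner join excludes parents with zero children

Fix: Use LEFT JOIN so parents without children still appear (COUNT(c.id) gives 0)

Corrected query:
SELECT p.name, COUNT(c.id) FROM authors p LEFT JOIN novels c ON c.author_id = p.id GROUP BY p.name

Result:
name    | COUNT(c.id)
--------+------------
Asimov  | 2          
Atwood  | 0          
Austen  | 2          
Borges  | 1          
Le Guin | 2          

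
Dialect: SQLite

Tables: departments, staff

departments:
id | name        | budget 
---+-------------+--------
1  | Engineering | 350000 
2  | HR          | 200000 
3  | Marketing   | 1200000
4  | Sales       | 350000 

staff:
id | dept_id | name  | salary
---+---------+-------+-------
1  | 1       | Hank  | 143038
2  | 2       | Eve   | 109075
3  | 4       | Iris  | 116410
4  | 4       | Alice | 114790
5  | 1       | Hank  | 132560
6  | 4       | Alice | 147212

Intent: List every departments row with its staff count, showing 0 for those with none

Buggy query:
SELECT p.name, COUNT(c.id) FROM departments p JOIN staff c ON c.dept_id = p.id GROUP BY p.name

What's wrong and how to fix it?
Bug: INNER JOIN drops departments rows that have no matching staff rows

Fix: Use LEFT JOIN so parents without children still appear (COUNT(c.id) gives 0)

Corrected query:
SELECT p.name, COUNT(c.id) FROM departments p LEFT JOIN staff c ON c.dept_id = p.id GROUP BY p.name

Result:
name        | COUNT(c.id)
------------+------------
Engineering | 2          
HR          | 1          
Marketing   | 0          
Sales       | 3          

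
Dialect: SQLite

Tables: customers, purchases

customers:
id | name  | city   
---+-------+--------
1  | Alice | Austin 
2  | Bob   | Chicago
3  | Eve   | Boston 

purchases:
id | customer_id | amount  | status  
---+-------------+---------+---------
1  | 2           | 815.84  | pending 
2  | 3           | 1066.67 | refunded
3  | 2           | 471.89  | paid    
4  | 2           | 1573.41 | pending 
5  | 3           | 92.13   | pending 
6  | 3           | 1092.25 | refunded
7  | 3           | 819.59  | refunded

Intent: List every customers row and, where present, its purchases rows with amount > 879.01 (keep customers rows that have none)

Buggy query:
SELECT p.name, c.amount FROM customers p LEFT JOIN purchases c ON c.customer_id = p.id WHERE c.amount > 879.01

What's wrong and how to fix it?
Bug: Filtering c.amount in WHERE discards the NULL rows produced by LEFT JOIN, turning it into an inner join

Fix: Put 'c.amount > 879.01' in the JOIN's ON clause instead of WHERE

Corrected query:
SELECT p.name, c.amount FROM customers p LEFT JOIN purchases c ON c.customer_id = p.id AND c.amount > 879.01

Result:
name  | amount 
------+--------
Alice | NULL   
Bob   | 1573.41
Eve   | 1066.67
Eve   | 1092.25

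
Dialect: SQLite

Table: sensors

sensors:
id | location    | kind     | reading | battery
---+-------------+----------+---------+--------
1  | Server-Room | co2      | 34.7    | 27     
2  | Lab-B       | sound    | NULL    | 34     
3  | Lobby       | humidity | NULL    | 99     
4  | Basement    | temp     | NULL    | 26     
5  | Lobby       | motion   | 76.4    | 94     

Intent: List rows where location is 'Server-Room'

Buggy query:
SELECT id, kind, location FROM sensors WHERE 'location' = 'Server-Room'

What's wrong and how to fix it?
Bug: Single quotes denote string literals in SQL; the column name is being compared as a constant string

Fix: Reference the column as location without single quotes

Corrected query:
SELECT id, kind, location FROM sensors WHERE location = 'Server-Room'

Result:
id | kind | location   
---+------+------------
1  | co2  | Server-Room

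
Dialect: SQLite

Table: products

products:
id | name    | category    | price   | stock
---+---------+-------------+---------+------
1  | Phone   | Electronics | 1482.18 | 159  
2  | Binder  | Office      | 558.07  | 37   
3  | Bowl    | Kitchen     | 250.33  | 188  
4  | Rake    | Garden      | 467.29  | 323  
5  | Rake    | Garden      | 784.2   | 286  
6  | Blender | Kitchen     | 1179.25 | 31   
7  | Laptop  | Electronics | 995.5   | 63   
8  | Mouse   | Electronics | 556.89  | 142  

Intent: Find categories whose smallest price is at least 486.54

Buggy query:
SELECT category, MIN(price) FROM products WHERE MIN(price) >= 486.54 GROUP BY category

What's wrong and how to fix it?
Bug: Aggregates like MIN are computed per group after WHERE runs

Fix: Use HAVING for the per-group MIN condition

Corrected query:
SELECT category, MIN(price) FROM products GROUP BY category HAVING MIN(price) >= 486.54

Result:
category    | MIN(price)
------------+-----------
Electronics | 556.89    
Office      | 558.07    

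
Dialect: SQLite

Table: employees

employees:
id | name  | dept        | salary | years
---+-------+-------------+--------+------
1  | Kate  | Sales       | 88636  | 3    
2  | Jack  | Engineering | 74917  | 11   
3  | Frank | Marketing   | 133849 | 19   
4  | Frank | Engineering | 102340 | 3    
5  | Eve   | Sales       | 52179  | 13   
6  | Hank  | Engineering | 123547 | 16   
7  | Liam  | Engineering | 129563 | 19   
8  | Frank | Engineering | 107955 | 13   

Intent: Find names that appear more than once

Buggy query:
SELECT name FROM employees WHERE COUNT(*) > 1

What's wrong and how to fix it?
Bug: COUNT(*) is an aggregate and cannot be used in WHERE

Fix: Group first, then use HAVING for the count condition

Corrected query:
SELECT name FROM employees GROUP BY name HAVING COUNT(*) > 1

Result:
name 
-----
Frank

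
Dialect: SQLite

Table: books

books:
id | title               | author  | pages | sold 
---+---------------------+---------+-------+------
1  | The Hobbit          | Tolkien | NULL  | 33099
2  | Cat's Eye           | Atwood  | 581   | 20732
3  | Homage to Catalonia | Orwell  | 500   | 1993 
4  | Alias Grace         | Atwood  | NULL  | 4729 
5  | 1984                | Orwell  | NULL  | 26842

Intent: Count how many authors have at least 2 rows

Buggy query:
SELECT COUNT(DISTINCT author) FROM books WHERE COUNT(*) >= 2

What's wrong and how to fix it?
Bug: WHERE filters individual rows, not groups, so a group-level COUNT is invalid there

Fix: Group first with HAVING COUNT(*) >= 2, then COUNT the resulting groups

Corrected query:
SELECT COUNT(*) FROM (SELECT author FROM books GROUP BY author HAVING COUNT(*) >= 2)

Result:
COUNT(*)
--------
2       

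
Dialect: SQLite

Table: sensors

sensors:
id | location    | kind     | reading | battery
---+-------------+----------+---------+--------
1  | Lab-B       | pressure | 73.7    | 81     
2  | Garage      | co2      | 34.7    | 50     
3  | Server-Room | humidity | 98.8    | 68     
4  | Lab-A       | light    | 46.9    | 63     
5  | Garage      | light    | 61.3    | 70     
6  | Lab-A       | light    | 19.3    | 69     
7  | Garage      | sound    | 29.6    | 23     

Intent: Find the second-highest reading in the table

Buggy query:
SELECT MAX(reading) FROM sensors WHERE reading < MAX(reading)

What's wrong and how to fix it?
Bug: MAX(reading) on the right of the comparison is an aggregate-in-WHERE error

Fix: Put the inner MAX in a scalar subquery

Corrected query:
SELECT MAX(reading) FROM sensors WHERE reading < (SELECT MAX(reading) FROM sensors)

Result:
MAX(reading)
------------
73.7        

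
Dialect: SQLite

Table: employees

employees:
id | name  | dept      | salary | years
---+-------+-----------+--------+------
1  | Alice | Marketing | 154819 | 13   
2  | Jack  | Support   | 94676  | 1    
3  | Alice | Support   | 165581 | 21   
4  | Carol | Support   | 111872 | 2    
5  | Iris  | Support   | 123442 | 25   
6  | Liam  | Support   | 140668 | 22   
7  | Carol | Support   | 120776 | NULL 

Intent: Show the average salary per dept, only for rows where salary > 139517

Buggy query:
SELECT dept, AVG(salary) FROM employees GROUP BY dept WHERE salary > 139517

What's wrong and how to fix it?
Bug: WHERE cannot follow GROUP BY

Fix: Move the WHERE clause before GROUP BY

Corrected query:
SELECT dept, AVG(salary) FROM employees WHERE salary > 139517 GROUP BY dept

Result:
dept      | AVG(salary)
----------+------------
Marketing | 154819     
Support   | 153124.5   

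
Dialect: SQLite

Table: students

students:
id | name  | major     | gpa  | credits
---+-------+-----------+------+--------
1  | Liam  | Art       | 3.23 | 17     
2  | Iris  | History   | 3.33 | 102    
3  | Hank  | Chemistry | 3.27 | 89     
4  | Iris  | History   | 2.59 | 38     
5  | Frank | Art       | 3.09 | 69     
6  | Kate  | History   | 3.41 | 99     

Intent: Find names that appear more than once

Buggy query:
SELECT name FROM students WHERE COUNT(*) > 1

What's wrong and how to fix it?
Bug: COUNT(*) is an aggregate and cannot be used in WHERE

Fix: GROUP BY name, then filter groups with HAVING COUNT(*) > 1

Corrected query:
SELECT name FROM students GROUP BY name HAVING COUNT(*) > 1

Result:
name
----
Iris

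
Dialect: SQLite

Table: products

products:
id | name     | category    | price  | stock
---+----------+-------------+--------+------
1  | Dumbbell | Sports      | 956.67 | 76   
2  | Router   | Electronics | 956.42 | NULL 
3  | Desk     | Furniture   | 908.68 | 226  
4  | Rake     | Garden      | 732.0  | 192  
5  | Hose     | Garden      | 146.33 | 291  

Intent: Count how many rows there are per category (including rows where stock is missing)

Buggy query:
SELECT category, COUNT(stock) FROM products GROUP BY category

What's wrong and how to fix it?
Bug: COUNT(stock) skips NULLs, so groups with missing stock are undercounted

Fix: Replace COUNT(stock) with COUNT(*)

Corrected query:
SELECT category, COUNT(*) FROM products GROUP BY category

Result:
category    | COUNT(*)
------------+---------
Electronics | 1       
Furniture   | 1       
Garden      | 2       
Sports      | 1       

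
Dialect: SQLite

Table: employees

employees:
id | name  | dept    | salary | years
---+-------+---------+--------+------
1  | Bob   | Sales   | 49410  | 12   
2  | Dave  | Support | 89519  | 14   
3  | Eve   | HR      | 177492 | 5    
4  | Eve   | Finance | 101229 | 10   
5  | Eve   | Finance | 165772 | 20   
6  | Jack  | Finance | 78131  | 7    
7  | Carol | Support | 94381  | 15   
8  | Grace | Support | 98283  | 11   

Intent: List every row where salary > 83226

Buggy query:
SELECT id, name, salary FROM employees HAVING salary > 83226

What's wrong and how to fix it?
Bug: This is a non-aggregate query (no GROUP BY, no aggregates), so in SQLite the HAVING clause is invalid here; a row-level condition belongs in WHERE

Fix: Use WHERE for row-level filtering

Corrected query:
SELECT id, name, salary FROM employees WHERE salary > 83226

Result:
id | name  | salary
---+-------+-------
2  | Dave  | 89519 
3  | Eve   | 177492
4  | Eve   | 101229
5  | Eve   | 165772
7  | Carol | 94381 
8  | Grace | 98283 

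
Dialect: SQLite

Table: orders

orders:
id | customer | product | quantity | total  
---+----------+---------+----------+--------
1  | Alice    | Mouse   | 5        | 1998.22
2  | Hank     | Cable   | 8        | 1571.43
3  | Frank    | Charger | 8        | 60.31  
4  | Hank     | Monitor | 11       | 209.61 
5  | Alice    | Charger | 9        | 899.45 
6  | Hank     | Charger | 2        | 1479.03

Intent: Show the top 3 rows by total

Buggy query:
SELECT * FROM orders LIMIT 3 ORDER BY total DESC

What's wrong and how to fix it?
Bug: ORDER BY cannot follow LIMIT; LIMIT is the final clause

Fix: Sort with ORDER BY, then apply LIMIT

Corrected query:
SELECT * FROM orders ORDER BY total DESC LIMIT 3

Result:
id | customer | product | quantity | total  
---+----------+---------+----------+--------
1  | Alice    | Mouse   | 5        | 1998.22
2  | Hank     | Cable   | 8        | 1571.43
6  | Hank     | Charger | 2        | 1479.03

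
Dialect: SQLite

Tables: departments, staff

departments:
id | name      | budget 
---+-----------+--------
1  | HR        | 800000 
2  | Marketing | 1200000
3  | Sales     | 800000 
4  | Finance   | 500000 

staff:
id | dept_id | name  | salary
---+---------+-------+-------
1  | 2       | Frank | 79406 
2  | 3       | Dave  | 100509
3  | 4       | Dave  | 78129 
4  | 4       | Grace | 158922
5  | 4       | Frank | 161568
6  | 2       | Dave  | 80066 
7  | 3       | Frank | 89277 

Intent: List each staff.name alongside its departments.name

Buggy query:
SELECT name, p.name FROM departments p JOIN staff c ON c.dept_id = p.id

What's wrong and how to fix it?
Bug: Both tables have a 'name' column; the unqualified reference is ambiguous

Fix: Prefix ambiguous columns with the table alias

Corrected query:
SELECT c.name, p.name FROM departments p JOIN staff c ON c.dept_id = p.id

Result:
name  | name     
------+----------
Frank | Marketing
Dave  | Sales    
Dave  | Finance  
Grace | Finance  
Frank | Finance  
Dave  | Marketing
Frank | Sales    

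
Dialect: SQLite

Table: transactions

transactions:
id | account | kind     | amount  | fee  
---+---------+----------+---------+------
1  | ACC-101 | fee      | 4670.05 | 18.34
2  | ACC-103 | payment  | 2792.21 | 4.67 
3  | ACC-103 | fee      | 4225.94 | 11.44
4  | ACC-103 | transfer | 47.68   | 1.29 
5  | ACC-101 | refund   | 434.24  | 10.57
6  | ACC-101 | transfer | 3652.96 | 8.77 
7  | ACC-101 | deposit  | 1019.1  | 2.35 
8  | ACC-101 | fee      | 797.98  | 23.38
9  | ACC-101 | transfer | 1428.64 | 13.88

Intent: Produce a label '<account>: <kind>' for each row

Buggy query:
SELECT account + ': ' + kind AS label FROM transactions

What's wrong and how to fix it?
Bug: '+' is numeric addition; on text columns SQLite converts them to 0 instead of concatenating

Fix: Use the || operator for string concatenation

Corrected query:
SELECT account || ': ' || kind AS label FROM transactions

Result:
label            
-----------------
ACC-101: fee     
ACC-103: payment 
ACC-103: fee     
ACC-103: transfer
ACC-101: refund  
ACC-101: transfer
ACC-101: deposit 
ACC-101: fee     
ACC-101: transfer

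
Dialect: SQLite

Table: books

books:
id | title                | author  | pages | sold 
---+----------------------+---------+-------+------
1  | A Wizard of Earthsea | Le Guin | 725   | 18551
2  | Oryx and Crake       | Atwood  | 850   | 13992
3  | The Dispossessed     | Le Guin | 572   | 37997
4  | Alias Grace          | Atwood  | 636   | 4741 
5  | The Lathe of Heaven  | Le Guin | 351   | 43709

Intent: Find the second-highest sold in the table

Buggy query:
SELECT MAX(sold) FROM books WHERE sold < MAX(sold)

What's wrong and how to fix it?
Bug: The inner MAX is an aggregate inside WHERE, which is not allowed

Fix: Put the inner MAX in a scalar subquery

Corrected query:
SELECT MAX(sold) FROM books WHERE sold < (SELECT MAX(sold) FROM books)

Result:
MAX(sold)
---------
37997    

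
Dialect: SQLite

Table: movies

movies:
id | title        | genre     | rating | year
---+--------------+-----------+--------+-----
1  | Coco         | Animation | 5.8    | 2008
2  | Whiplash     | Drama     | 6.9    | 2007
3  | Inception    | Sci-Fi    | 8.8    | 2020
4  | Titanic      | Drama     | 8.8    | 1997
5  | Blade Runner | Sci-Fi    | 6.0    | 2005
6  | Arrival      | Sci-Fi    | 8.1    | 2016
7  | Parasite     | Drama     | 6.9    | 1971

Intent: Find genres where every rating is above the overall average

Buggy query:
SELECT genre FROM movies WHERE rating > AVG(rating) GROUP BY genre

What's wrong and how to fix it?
Bug: WHERE evaluates per row before aggregation, so AVG() is unavailable

Fix: Compute the overall average in a scalar subquery and compare each group's MIN against it in HAVING

Corrected query:
SELECT genre FROM movies GROUP BY genre HAVING MIN(rating) > (SELECT AVG(rating) FROM movies)

Result:
(no rows)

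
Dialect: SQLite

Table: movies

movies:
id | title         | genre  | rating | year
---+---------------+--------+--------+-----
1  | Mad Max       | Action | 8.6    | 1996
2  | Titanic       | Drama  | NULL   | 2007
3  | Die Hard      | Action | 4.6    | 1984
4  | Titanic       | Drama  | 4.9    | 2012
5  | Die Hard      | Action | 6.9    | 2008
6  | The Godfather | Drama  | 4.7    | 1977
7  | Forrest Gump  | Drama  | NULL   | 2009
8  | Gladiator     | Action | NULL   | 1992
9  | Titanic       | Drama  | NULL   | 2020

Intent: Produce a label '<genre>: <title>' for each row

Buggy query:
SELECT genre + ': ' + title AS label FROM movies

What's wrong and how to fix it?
Bug: '+' is numeric addition; on text columns SQLite converts them to 0 instead of concatenating

Fix: Replace + with || to concatenate text

Corrected query:
SELECT genre || ': ' || title AS label FROM movies

Result:
label               
--------------------
Action: Mad Max     
Drama: Titanic      
Action: Die Hard    
Drama: Titanic      
Action: Die Hard    
Drama: The Godfather
Drama: Forrest Gump 
Action: Gladiator   
Drama: Titanic      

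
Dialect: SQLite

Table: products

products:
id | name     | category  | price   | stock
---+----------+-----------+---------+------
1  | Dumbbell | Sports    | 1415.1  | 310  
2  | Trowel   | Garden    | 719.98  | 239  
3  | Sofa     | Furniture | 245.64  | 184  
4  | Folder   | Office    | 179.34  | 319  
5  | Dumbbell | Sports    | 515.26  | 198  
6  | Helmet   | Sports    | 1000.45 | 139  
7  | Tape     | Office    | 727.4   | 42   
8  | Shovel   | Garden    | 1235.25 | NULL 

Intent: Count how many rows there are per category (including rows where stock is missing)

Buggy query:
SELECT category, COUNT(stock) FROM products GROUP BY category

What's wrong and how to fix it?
Bug: COUNT(stock) skips NULLs, so groups with missing stock are undercounted

Fix: Replace COUNT(stock) with COUNT(*)

Corrected query:
SELECT category, COUNT(*) FROM products GROUP BY category

Result:
category  | COUNT(*)
----------+---------
Furniture | 1       
Garden    | 2       
Office    | 2       
Sports    | 3       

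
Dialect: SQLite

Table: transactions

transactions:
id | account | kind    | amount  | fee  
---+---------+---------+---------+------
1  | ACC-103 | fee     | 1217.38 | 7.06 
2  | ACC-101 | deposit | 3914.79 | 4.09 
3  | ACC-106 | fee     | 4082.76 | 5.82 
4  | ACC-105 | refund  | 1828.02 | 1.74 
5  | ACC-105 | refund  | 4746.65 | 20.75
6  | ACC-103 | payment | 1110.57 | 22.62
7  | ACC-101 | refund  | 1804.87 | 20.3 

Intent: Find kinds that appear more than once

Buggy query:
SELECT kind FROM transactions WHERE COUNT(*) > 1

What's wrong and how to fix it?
Bug: COUNT(*) is an aggregate and cannot be used in WHERE

Fix: Group first, then use HAVING for the count condition

Corrected query:
SELECT kind FROM transactions GROUP BY kind HAVING COUNT(*) > 1

Result:
kind  
------
fee   
refund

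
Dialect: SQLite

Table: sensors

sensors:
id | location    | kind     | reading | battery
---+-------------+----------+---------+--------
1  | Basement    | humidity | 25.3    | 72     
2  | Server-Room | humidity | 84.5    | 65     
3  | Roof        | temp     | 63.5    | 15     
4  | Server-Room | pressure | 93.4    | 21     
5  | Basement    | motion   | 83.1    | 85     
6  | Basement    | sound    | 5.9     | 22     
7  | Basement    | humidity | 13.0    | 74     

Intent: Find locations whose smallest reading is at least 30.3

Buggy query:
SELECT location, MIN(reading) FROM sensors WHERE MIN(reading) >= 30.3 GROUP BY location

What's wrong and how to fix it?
Bug: Aggregates like MIN are computed per group after WHERE runs

Fix: Use HAVING for the per-group MIN condition

Corrected query:
SELECT location, MIN(reading) FROM sensors GROUP BY location HAVING MIN(reading) >= 30.3

Result:
location    | MIN(reading)
------------+-------------
Roof        | 63.5        
Server-Room | 84.5        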